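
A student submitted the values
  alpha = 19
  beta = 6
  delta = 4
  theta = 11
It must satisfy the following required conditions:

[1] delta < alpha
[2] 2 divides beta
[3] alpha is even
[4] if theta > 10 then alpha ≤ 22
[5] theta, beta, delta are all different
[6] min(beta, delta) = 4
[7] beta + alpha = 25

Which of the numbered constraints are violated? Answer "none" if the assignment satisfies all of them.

Violated: 3.

[1] delta = 4, alpha = 19; 4 < 19 — holds.
[2] 6 / 2 = 3, so 2 divides 6 — holds.
[3] alpha = 19 is odd — does not hold.
[4] theta = 11 > 10, so we need alpha ≤ 22; alpha = 19 ≤ 22 — holds.
[5] values 11, 6, 4 are pairwise distinct — holds.
[6] min(6, 4) = 4 — holds.
[7] beta + alpha = 6 + 19 = 25 — holds.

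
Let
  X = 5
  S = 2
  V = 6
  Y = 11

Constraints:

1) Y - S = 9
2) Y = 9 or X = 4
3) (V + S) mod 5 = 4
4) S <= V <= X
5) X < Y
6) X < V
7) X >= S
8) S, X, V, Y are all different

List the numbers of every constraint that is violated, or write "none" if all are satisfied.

1) Y - S = 11 - 2 = 9  yes
2) Y = 11 ≠ 9 and X = 5 ≠ 4; both disjuncts false  no
3) V + S = 8; 8 mod 5 = 3, not 4  no
4) values 2, 6, 5; V = 6 is not <= X = 5  no
5) X = 5, Y = 11; 5 < 11  yes
6) X = 5, V = 6; 5 < 6  yes
7) X = 5, S = 2; 5 ≥ 2  yes
8) values 2, 5, 6, 11 are pairwise distinct  yes

Constraints 2, 3, and 4 are violated.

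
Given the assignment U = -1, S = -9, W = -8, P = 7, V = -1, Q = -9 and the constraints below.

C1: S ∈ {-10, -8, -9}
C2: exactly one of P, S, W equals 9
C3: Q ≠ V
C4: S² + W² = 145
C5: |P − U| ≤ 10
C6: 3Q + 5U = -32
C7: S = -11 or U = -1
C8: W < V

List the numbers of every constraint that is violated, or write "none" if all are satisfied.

C1: S = -9 is in {-10, -8, -9}  ✓
C2: P=7, S=-9, W=-8; 0 of them equal 9, not exactly one  ✗
C3: Q = -9, V = -1; distinct  ✓
C4: S² + W² = (-9)² + (-8)² = 81 + 64 = 145  ✓
C5: |7 − (-1)| = 8; 8 ≤ 10  ✓
C6: 3Q + 5U = 3(-9) + 5(-1) = -32  ✓
C7: S = -9 ≠ -11, but U = -1 = -1 (second disjunct)  ✓
C8: W = -8, V = -1; -8 < -1  ✓

The assignment fails constraint 2.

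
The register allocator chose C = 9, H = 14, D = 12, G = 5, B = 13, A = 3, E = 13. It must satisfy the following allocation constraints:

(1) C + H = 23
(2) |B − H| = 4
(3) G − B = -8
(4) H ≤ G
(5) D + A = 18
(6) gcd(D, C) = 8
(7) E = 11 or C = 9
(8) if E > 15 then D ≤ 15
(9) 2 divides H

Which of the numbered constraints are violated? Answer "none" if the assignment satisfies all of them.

Violated: 2, 4, 5, 6.

(1) C + H = 9 + 14 = 23  ✓
(2) |13 − 14| = 1, not 4  ✗
(3) G − B = 5 − 13 = -8  ✓
(4) H = 14, G = 5; 14 > 5 (want ≤)  ✗
(5) D + A = 12 + 3 = 15, not 18  ✗
(6) gcd(12, 9) = 3, not 8  ✗
(7) E = 13 ≠ 11, but C = 9 = 9 (second disjunct)  ✓
(8) E = 13, not > 15; antecedent false, conditional vacuously true  ✓
(9) 14 / 2 = 7, so 2 divides 14  ✓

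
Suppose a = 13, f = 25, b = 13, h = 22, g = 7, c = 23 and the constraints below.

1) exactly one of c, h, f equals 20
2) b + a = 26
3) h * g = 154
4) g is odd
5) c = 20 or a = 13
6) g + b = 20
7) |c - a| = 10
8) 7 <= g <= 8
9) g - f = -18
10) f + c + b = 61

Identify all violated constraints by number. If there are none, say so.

1) c=23, h=22, f=25; 0 of them equal 20, not exactly one — violated.
2) b + a = 13 + 13 = 26 — satisfied.
3) h * g = 22 * 7 = 154 — satisfied.
4) g = 7 is odd — satisfied.
5) c = 23 ≠ 20, but a = 13 = 13 (second disjunct) — satisfied.
6) g + b = 7 + 13 = 20 — satisfied.
7) |23 - 13| = 10 — satisfied.
8) g = 7 lies in [7, 8] — satisfied.
9) g - f = 7 - 25 = -18 — satisfied.
10) f + c + b = 25 + 23 + 13 = 61 — satisfied.

Violated: 1.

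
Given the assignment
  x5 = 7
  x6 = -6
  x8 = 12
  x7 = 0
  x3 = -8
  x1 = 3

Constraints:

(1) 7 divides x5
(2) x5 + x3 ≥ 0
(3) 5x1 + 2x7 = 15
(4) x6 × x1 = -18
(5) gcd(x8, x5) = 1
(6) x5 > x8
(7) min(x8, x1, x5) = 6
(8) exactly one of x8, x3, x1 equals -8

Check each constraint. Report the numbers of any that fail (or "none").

(1) 7 / 7 = 1, so 7 divides 7 — holds.
(2) x5 + x3 = 7 + (-8) = -1; -1 < 0, bound 0 not met — fails.
(3) 5x1 + 2x7 = 5(3) + 2(0) = 15 — holds.
(4) x6 × x1 = -6 × 3 = -18 — holds.
(5) gcd(12, 7) = 1 — holds.
(6) x5 = 7, x8 = 12; 7 ≤ 12 (want >) — fails.
(7) min(12, 3, 7) = 3, not 6 — fails.
(8) x8=12, x3=-8, x1=3; 1 of them equals -8 — holds.

The assignment fails constraints 2, 6, and 7.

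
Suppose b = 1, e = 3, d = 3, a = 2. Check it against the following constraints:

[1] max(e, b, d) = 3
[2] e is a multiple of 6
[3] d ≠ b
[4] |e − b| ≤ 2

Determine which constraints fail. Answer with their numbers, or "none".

Violated: 2.

[1] max(3, 1, 3) = 3 — holds.
[2] 3 = 6×0 + 3, so 6 does not divide 3 — does not hold.
[3] d = 3, b = 1; distinct — holds.
[4] |3 − 1| = 2; 2 ≤ 2 — holds.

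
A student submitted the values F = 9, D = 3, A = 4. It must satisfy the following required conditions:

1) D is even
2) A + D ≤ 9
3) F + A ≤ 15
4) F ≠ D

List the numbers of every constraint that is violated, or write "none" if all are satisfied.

1) D = 3 is odd — does not hold.
2) A + D = 4 + 3 = 7; 7 ≤ 9 — holds.
3) F + A = 9 + 4 = 13; 13 ≤ 15 — holds.
4) F = 9, D = 3; distinct — holds.

Constraint 1 is violated.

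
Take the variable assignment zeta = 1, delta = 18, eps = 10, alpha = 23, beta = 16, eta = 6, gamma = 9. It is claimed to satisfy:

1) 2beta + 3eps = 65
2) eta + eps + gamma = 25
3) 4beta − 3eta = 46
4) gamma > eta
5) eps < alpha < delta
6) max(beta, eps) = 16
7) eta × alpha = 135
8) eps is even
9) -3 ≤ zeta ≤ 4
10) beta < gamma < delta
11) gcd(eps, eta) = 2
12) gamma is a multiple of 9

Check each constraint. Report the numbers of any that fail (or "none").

The assignment fails constraints 1, 5, 7, and 10.

1) 2beta + 3eps = 2(16) + 3(10) = 62, not 65 — does not hold.
2) eta + eps + gamma = 6 + 10 + 9 = 25 — holds.
3) 4beta − 3eta = 4(16) − 3(6) = 46 — holds.
4) gamma = 9, eta = 6; 9 > 6 — holds.
5) values 10, 23, 18; alpha = 23 is not < delta = 18 — does not hold.
6) max(16, 10) = 16 — holds.
7) eta × alpha = 6 × 23 = 138, not 135 — does not hold.
8) eps = 10 is even — holds.
9) zeta = 1 lies in [-3, 4] — holds.
10) values 16, 9, 18; beta = 16 is not < gamma = 9 — does not hold.
11) gcd(10, 6) = 2 — holds.
12) 9 / 9 = 1, so 9 divides 9 — holds.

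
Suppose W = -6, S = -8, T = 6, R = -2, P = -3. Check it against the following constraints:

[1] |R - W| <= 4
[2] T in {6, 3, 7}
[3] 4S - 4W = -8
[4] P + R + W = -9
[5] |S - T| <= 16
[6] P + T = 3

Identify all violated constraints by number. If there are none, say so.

No — constraint 4 is not satisfied.

[1] |-2 - (-6)| = 4; 4 ≤ 4 — holds.
[2] T = 6 is in {6, 3, 7} — holds.
[3] 4S - 4W = 4(-8) - 4(-6) = -8 — holds.
[4] P + R + W = -3 + (-2) + (-6) = -11, not -9 — fails.
[5] |-8 - 6| = 14; 14 ≤ 16 — holds.
[6] P + T = -3 + 6 = 3 — holds.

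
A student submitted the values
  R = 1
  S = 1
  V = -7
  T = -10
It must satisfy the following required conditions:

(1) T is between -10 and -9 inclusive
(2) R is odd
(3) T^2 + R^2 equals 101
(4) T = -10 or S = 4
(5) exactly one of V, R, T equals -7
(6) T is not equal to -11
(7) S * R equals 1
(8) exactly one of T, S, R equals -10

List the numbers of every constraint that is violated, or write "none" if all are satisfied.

(1) T = -10 lies in [-10, -9]  yes
(2) R = 1 is odd  yes
(3) T^2 + R^2 = (-10)^2 + 1^2 = 100 + 1 = 101  yes
(4) T = -10 = -10 (first disjunct)  yes
(5) V=-7, R=1, T=-10; 1 of them equals -7  yes
(6) T = -10, and -10 ≠ -11  yes
(7) S * R = 1 * 1 = 1  yes
(8) T=-10, S=1, R=1; 1 of them equals -10  yes

All constraints are satisfied.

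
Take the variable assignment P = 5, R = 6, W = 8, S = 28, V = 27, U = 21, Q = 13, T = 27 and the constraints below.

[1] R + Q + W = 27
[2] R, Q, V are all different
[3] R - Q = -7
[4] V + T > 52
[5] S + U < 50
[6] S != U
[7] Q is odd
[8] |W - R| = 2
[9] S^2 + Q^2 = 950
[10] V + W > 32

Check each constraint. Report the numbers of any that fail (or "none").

No — constraint 9 is not satisfied.

[1] R + Q + W = 6 + 13 + 8 = 27  yes
[2] values 6, 13, 27 are pairwise distinct  yes
[3] R - Q = 6 - 13 = -7  yes
[4] V + T = 27 + 27 = 54; 54 > 52  yes
[5] S + U = 28 + 21 = 49; 49 < 50  yes
[6] S = 28, U = 21; distinct  yes
[7] Q = 13 is odd  yes
[8] |8 - 6| = 2  yes
[9] S^2 + Q^2 = 28^2 + 13^2 = 784 + 169 = 953, not 950  no
[10] V + W = 27 + 8 = 35; 35 > 32  yes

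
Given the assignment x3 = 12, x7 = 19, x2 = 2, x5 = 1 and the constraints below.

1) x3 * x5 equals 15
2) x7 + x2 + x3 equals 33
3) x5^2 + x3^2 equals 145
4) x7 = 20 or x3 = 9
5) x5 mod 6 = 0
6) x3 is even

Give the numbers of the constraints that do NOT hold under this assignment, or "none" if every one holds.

Constraints 1, 4, 5 are violated.

1) x3 * x5 = 12 * 1 = 12, not 15 — fails.
2) x7 + x2 + x3 = 19 + 2 + 12 = 33 — holds.
3) x5^2 + x3^2 = 1^2 + 12^2 = 1 + 144 = 145 — holds.
4) x7 = 19 ≠ 20 and x3 = 12 ≠ 9; both disjuncts false — fails.
5) 1 mod 6 = 1, not 0 — fails.
6) x3 = 12 is even — holds.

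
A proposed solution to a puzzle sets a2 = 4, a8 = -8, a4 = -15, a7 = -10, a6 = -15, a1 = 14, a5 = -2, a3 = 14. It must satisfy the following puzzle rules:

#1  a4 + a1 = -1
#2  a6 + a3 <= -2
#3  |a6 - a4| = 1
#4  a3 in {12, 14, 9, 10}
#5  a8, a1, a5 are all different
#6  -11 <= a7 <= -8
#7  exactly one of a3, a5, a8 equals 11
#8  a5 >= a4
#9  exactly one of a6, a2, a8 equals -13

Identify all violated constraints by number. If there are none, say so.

#1 a4 + a1 = -15 + 14 = -1 — satisfied.
#2 a6 + a3 = -15 + 14 = -1; -1 > -2, bound -2 not met — violated.
#3 |-15 - (-15)| = 0, not 1 — violated.
#4 a3 = 14 is in {12, 14, 9, 10} — satisfied.
#5 values -8, 14, -2 are pairwise distinct — satisfied.
#6 a7 = -10 lies in [-11, -8] — satisfied.
#7 a3=14, a5=-2, a8=-8; 0 of them equal 11, not exactly one — violated.
#8 a5 = -2, a4 = -15; -2 ≥ -15 — satisfied.
#9 a6=-15, a2=4, a8=-8; 0 of them equal -13, not exactly one — violated.

Constraints 2, 3, 7, 9 do not hold.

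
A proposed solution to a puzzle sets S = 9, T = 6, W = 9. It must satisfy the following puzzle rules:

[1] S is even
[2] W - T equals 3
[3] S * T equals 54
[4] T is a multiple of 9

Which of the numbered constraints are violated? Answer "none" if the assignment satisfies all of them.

Violated: 1 and 4.

[1] S = 9 is odd — does not hold.
[2] W - T = 9 - 6 = 3 — holds.
[3] S * T = 9 * 6 = 54 — holds.
[4] 6 = 9*0 + 6, so 9 does not divide 6 — does not hold.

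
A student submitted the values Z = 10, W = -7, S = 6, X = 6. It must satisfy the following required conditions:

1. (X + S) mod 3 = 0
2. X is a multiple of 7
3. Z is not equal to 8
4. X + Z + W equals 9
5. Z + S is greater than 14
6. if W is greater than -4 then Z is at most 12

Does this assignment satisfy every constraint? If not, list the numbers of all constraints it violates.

Constraint 2 is violated.

1. X + S = 12; 12 mod 3 = 0 — holds.
2. 6 = 7*0 + 6, so 7 does not divide 6 — fails.
3. Z = 10, and 10 ≠ 8 — holds.
4. X + Z + W = 6 + 10 + (-7) = 9 — holds.
5. Z + S = 10 + 6 = 16; 16 > 14 — holds.
6. W = -7, not > -4; antecedent false, conditional vacuously true — holds.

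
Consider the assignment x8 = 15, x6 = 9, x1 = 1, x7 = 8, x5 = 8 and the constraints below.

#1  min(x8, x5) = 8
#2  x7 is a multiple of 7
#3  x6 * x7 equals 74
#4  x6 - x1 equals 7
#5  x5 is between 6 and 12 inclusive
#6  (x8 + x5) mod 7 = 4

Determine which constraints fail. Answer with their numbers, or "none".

#1 min(15, 8) = 8  true
#2 8 = 7*1 + 1, so 7 does not divide 8  false
#3 x6 * x7 = 9 * 8 = 72, not 74  false
#4 x6 - x1 = 9 - 1 = 8, not 7  false
#5 x5 = 8 lies in [6, 12]  true
#6 x8 + x5 = 23; 23 mod 7 = 2, not 4  false

No — constraints 2, 3, 4, and 6 are not satisfied.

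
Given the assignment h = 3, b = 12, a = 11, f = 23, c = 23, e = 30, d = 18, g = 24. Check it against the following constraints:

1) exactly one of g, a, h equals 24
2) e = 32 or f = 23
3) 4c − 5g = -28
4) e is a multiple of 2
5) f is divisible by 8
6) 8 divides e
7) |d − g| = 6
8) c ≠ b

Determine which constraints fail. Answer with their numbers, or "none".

1) g=24, a=11, h=3; 1 of them equals 24 — satisfied.
2) e = 30 ≠ 32, but f = 23 = 23 (second disjunct) — satisfied.
3) 4c − 5g = 4(23) − 5(24) = -28 — satisfied.
4) 30 / 2 = 15, so 2 divides 30 — satisfied.
5) 23 = 8×2 + 7, so 8 does not divide 23 — violated.
6) 30 = 8×3 + 6, so 8 does not divide 30 — violated.
7) |18 − 24| = 6 — satisfied.
8) c = 23, b = 12; distinct — satisfied.

Constraints 5 and 6 are violated.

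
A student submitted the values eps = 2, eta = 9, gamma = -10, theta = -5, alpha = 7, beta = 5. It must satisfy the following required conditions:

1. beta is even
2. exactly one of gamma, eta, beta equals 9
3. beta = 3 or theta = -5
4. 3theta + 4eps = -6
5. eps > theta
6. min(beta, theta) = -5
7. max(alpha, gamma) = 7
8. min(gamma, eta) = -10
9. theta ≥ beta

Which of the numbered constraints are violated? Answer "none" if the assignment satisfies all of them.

Violated: 1, 4, 9.

1. beta = 5 is odd  ✘
2. gamma=-10, eta=9, beta=5; 1 of them equals 9  ✔
3. beta = 5 ≠ 3, but theta = -5 = -5 (second disjunct)  ✔
4. 3theta + 4eps = 3(-5) + 4(2) = -7, not -6  ✘
5. eps = 2, theta = -5; 2 > -5  ✔
6. min(5, -5) = -5  ✔
7. max(7, -10) = 7  ✔
8. min(-10, 9) = -10  ✔
9. theta = -5, beta = 5; -5 < 5 (want ≥)  ✘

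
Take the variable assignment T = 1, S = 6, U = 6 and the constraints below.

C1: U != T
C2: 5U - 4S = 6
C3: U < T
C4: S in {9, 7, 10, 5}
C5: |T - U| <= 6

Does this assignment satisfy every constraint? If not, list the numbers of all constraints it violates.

C1: U = 6, T = 1; distinct — OK.
C2: 5U - 4S = 5(6) - 4(6) = 6 — OK.
C3: U = 6, T = 1; 6 ≥ 1 (want <) — violated.
C4: S = 6 is not in {9, 7, 10, 5} — violated.
C5: |1 - 6| = 5; 5 ≤ 6 — OK.

Constraints 3 and 4 do not hold.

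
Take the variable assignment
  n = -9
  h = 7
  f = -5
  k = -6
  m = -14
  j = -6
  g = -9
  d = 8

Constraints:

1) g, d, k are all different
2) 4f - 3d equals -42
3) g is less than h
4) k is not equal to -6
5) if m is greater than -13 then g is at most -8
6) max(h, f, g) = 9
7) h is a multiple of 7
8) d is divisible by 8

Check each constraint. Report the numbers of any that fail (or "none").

Violated: 2, 4, and 6.

1) values -9, 8, -6 are pairwise distinct  holds
2) 4f - 3d = 4(-5) - 3(8) = -44, not -42  fails
3) g = -9, h = 7; -9 < 7  holds
4) k = -6, but -6 is required to differ  fails
5) m = -14, not > -13; antecedent false, conditional vacuously true  holds
6) max(7, -5, -9) = 7, not 9  fails
7) 7 / 7 = 1, so 7 divides 7  holds
8) 8 / 8 = 1, so 8 divides 8  holds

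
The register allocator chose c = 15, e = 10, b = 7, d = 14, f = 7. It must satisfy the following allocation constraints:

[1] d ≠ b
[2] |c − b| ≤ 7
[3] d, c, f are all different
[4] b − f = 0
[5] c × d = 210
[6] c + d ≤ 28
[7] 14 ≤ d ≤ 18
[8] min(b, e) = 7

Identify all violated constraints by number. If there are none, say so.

[1] d = 14, b = 7; distinct  true
[2] |15 − 7| = 8; 8 > 7, exceeds bound 7  false
[3] values 14, 15, 7 are pairwise distinct  true
[4] b − f = 7 − 7 = 0  true
[5] c × d = 15 × 14 = 210  true
[6] c + d = 15 + 14 = 29; 29 > 28, bound 28 not met  false
[7] d = 14 lies in [14, 18]  true
[8] min(7, 10) = 7  true

The assignment fails constraints 2 and 6.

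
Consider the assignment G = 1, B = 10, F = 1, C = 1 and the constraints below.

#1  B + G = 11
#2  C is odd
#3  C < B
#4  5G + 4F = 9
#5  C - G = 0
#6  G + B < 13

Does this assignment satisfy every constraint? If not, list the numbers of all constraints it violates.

None — every constraint holds.

#1 B + G = 10 + 1 = 11 — holds.
#2 C = 1 is odd — holds.
#3 C = 1, B = 10; 1 < 10 — holds.
#4 5G + 4F = 5(1) + 4(1) = 9 — holds.
#5 C - G = 1 - 1 = 0 — holds.
#6 G + B = 1 + 10 = 11; 11 < 13 — holds.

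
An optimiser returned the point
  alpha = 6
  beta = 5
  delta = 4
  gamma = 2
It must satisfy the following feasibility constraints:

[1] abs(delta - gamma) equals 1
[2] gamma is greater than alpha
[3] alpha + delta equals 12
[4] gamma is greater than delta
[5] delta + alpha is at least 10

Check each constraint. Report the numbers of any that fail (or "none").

[1] abs(4 - 2) = 2, not 1  ✘
[2] gamma = 2, alpha = 6; 2 ≤ 6 (want >)  ✘
[3] alpha + delta = 6 + 4 = 10, not 12  ✘
[4] gamma = 2, delta = 4; 2 ≤ 4 (want >)  ✘
[5] delta + alpha = 4 + 6 = 10; 10 ≥ 10  ✔

The assignment fails constraints 1, 2, 3, 4.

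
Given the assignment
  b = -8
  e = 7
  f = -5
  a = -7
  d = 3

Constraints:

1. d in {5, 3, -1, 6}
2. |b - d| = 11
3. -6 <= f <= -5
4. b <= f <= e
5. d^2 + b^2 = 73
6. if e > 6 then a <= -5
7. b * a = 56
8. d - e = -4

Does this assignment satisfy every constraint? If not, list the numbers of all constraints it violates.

1. d = 3 is in {5, 3, -1, 6}  true
2. |-8 - 3| = 11  true
3. f = -5 lies in [-6, -5]  true
4. values -8 <= -5 <= 7  true
5. d^2 + b^2 = 3^2 + (-8)^2 = 9 + 64 = 73  true
6. e = 7 > 6, so we need a ≤ -5; a = -7 ≤ -5  true
7. b * a = -8 * (-7) = 56  true
8. d - e = 3 - 7 = -4  true

No violations.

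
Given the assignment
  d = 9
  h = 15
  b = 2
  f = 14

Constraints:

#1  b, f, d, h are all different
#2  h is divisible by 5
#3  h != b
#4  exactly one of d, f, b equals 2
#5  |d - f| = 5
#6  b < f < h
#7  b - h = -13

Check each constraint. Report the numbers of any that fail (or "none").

All constraints are satisfied.

#1 values 2, 14, 9, 15 are pairwise distinct  true
#2 15 / 5 = 3, so 5 divides 15  true
#3 h = 15, b = 2; distinct  true
#4 d=9, f=14, b=2; 1 of them equals 2  true
#5 |9 - 14| = 5  true
#6 values 2 < 14 < 15  true
#7 b - h = 2 - 15 = -13  true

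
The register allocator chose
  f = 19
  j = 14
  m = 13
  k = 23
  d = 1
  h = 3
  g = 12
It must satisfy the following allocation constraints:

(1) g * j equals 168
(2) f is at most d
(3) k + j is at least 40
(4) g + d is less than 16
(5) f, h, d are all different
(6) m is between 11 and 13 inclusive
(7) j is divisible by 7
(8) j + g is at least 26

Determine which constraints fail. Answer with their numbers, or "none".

(1) g * j = 12 * 14 = 168 — holds.
(2) f = 19, d = 1; 19 > 1 (want ≤) — does not hold.
(3) k + j = 23 + 14 = 37; 37 < 40, bound 40 not met — does not hold.
(4) g + d = 12 + 1 = 13; 13 < 16 — holds.
(5) values 19, 3, 1 are pairwise distinct — holds.
(6) m = 13 lies in [11, 13] — holds.
(7) 14 / 7 = 2, so 7 divides 14 — holds.
(8) j + g = 14 + 12 = 26; 26 ≥ 26 — holds.

Violated: 2 and 3.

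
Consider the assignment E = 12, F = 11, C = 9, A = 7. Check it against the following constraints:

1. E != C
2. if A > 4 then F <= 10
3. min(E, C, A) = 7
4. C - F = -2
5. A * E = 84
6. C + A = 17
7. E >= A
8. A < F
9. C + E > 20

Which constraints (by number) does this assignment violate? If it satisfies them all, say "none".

The assignment fails constraints 2 and 6.

1. E = 12, C = 9; distinct  holds
2. A = 7 > 4, so we need F ≤ 10; but F = 11 > 10  fails
3. min(12, 9, 7) = 7  holds
4. C - F = 9 - 11 = -2  holds
5. A * E = 7 * 12 = 84  holds
6. C + A = 9 + 7 = 16, not 17  fails
7. E = 12, A = 7; 12 ≥ 7  holds
8. A = 7, F = 11; 7 < 11  holds
9. C + E = 9 + 12 = 21; 21 > 20  holds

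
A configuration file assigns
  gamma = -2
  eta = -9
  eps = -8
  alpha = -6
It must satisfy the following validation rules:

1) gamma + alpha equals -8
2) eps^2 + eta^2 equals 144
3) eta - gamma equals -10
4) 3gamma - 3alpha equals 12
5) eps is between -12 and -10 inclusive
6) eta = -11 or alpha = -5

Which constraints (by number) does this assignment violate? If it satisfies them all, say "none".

1) gamma + alpha = -2 + (-6) = -8 — satisfied.
2) eps^2 + eta^2 = (-8)^2 + (-9)^2 = 64 + 81 = 145, not 144 — violated.
3) eta - gamma = -9 - (-2) = -7, not -10 — violated.
4) 3gamma - 3alpha = 3(-2) - 3(-6) = 12 — satisfied.
5) eps = -8 is outside [-12, -10] — violated.
6) eta = -9 ≠ -11 and alpha = -6 ≠ -5; both disjuncts false — violated.

Constraints 2, 3, 5, 6 do not hold.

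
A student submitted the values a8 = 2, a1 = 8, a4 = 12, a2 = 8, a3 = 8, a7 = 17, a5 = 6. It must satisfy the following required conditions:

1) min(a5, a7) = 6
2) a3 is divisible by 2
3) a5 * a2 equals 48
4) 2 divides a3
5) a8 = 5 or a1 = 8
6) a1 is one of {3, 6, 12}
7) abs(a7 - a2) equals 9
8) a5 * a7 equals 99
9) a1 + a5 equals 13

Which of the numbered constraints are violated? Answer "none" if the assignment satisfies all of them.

1) min(6, 17) = 6 — OK.
2) 8 / 2 = 4, so 2 divides 8 — OK.
3) a5 * a2 = 6 * 8 = 48 — OK.
4) 8 / 2 = 4, so 2 divides 8 — OK.
5) a8 = 2 ≠ 5, but a1 = 8 = 8 (second disjunct) — OK.
6) a1 = 8 is not in {3, 6, 12} — violated.
7) abs(17 - 8) = 9 — OK.
8) a5 * a7 = 6 * 17 = 102, not 99 — violated.
9) a1 + a5 = 8 + 6 = 14, not 13 — violated.

Constraints 6, 8, and 9 are violated.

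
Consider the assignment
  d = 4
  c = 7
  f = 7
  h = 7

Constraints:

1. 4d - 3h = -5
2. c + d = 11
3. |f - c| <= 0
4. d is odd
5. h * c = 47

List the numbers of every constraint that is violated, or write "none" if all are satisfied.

1. 4d - 3h = 4(4) - 3(7) = -5 — holds.
2. c + d = 7 + 4 = 11 — holds.
3. |7 - 7| = 0; 0 ≤ 0 — holds.
4. d = 4 is even — fails.
5. h * c = 7 * 7 = 49, not 47 — fails.

No — constraints 4, 5 are not satisfied.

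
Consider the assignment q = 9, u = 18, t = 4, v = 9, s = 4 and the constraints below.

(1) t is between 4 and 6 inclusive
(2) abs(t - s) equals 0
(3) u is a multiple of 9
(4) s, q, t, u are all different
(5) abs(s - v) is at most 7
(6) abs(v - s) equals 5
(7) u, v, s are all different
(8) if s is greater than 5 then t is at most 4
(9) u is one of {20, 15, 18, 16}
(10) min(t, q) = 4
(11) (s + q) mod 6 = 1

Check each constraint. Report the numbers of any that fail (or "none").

(1) t = 4 lies in [4, 6] — OK.
(2) abs(4 - 4) = 0 — OK.
(3) 18 / 9 = 2, so 9 divides 18 — OK.
(4) s = t = 4, not all different — violated.
(5) abs(4 - 9) = 5; 5 ≤ 7 — OK.
(6) abs(9 - 4) = 5 — OK.
(7) values 18, 9, 4 are pairwise distinct — OK.
(8) s = 4, not > 5; antecedent false, conditional vacuously true — OK.
(9) u = 18 is in {20, 15, 18, 16} — OK.
(10) min(4, 9) = 4 — OK.
(11) s + q = 13; 13 mod 6 = 1 — OK.

Violated: 4.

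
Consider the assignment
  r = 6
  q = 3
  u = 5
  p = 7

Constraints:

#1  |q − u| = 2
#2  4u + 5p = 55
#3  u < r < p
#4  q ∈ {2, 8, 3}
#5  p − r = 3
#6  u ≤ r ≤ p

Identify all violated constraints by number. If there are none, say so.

Violated: 5.

#1 |3 − 5| = 2 — OK.
#2 4u + 5p = 4(5) + 5(7) = 55 — OK.
#3 values 5 < 6 < 7 — OK.
#4 q = 3 is in {2, 8, 3} — OK.
#5 p − r = 7 − 6 = 1, not 3 — violated.
#6 values 5 ≤ 6 ≤ 7 — OK.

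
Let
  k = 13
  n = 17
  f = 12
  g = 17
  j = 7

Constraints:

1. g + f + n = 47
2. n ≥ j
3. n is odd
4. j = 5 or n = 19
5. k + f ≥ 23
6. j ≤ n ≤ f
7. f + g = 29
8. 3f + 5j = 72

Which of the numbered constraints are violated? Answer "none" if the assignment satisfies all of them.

Violated: 1, 4, 6, 8.

1. g + f + n = 17 + 12 + 17 = 46, not 47 — violated.
2. n = 17, j = 7; 17 ≥ 7 — OK.
3. n = 17 is odd — OK.
4. j = 7 ≠ 5 and n = 17 ≠ 19; both disjuncts false — violated.
5. k + f = 13 + 12 = 25; 25 ≥ 23 — OK.
6. values 7, 17, 12; n = 17 is not ≤ f = 12 — violated.
7. f + g = 12 + 17 = 29 — OK.
8. 3f + 5j = 3(12) + 5(7) = 71, not 72 — violated.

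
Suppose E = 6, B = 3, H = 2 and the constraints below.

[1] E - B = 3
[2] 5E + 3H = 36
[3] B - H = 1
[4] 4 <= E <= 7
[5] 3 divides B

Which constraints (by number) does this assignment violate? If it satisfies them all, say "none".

[1] E - B = 6 - 3 = 3 — holds.
[2] 5E + 3H = 5(6) + 3(2) = 36 — holds.
[3] B - H = 3 - 2 = 1 — holds.
[4] E = 6 lies in [4, 7] — holds.
[5] 3 / 3 = 1, so 3 divides 3 — holds.

All constraints are satisfied.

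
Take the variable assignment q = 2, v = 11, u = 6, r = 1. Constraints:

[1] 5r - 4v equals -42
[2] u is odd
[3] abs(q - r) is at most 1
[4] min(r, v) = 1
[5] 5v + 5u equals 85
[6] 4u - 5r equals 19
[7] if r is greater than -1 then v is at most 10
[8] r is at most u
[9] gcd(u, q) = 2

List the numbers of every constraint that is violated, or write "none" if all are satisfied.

No — constraints 1, 2, and 7 are not satisfied.

[1] 5r - 4v = 5(1) - 4(11) = -39, not -42  false
[2] u = 6 is even  false
[3] abs(2 - 1) = 1; 1 ≤ 1  true
[4] min(1, 11) = 1  true
[5] 5v + 5u = 5(11) + 5(6) = 85  true
[6] 4u - 5r = 4(6) - 5(1) = 19  true
[7] r = 1 > -1, so we need v ≤ 10; but v = 11 > 10  false
[8] r = 1, u = 6; 1 ≤ 6  true
[9] gcd(6, 2) = 2  true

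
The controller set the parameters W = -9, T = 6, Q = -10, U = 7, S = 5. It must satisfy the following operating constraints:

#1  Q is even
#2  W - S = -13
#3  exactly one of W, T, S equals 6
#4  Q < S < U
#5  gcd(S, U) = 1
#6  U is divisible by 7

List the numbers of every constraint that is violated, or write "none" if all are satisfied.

The assignment fails constraint 2.

#1 Q = -10 is even — OK.
#2 W - S = -9 - 5 = -14, not -13 — violated.
#3 W=-9, T=6, S=5; 1 of them equals 6 — OK.
#4 values -10 < 5 < 7 — OK.
#5 gcd(5, 7) = 1 — OK.
#6 7 / 7 = 1, so 7 divides 7 — OK.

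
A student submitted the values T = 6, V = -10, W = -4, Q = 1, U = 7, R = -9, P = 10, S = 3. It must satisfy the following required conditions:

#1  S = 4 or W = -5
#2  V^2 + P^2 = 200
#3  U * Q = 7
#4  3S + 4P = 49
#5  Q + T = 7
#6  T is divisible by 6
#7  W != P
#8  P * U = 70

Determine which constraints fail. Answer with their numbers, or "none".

#1 S = 3 ≠ 4 and W = -4 ≠ -5; both disjuncts false — does not hold.
#2 V^2 + P^2 = (-10)^2 + 10^2 = 100 + 100 = 200 — holds.
#3 U * Q = 7 * 1 = 7 — holds.
#4 3S + 4P = 3(3) + 4(10) = 49 — holds.
#5 Q + T = 1 + 6 = 7 — holds.
#6 6 / 6 = 1, so 6 divides 6 — holds.
#7 W = -4, P = 10; distinct — holds.
#8 P * U = 10 * 7 = 70 — holds.

The assignment fails constraint 1.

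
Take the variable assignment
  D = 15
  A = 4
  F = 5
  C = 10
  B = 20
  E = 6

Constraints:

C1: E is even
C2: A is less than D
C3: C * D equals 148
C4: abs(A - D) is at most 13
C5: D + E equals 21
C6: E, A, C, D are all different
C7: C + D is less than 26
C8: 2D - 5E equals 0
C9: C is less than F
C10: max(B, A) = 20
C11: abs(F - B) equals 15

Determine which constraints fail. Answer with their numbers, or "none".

C1: E = 6 is even — holds.
C2: A = 4, D = 15; 4 < 15 — holds.
C3: C * D = 10 * 15 = 150, not 148 — does not hold.
C4: abs(4 - 15) = 11; 11 ≤ 13 — holds.
C5: D + E = 15 + 6 = 21 — holds.
C6: values 6, 4, 10, 15 are pairwise distinct — holds.
C7: C + D = 10 + 15 = 25; 25 < 26 — holds.
C8: 2D - 5E = 2(15) - 5(6) = 0 — holds.
C9: C = 10, F = 5; 10 ≥ 5 (want <) — does not hold.
C10: max(20, 4) = 20 — holds.
C11: abs(5 - 20) = 15 — holds.

The assignment fails constraints 3 and 9.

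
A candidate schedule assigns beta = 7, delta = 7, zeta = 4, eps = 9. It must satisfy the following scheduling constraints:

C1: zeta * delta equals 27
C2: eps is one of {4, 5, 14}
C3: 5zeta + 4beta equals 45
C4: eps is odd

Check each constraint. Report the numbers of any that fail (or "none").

C1: zeta * delta = 4 * 7 = 28, not 27 — violated.
C2: eps = 9 is not in {4, 5, 14} — violated.
C3: 5zeta + 4beta = 5(4) + 4(7) = 48, not 45 — violated.
C4: eps = 9 is odd — OK.

Constraints 1, 2, and 3 do not hold.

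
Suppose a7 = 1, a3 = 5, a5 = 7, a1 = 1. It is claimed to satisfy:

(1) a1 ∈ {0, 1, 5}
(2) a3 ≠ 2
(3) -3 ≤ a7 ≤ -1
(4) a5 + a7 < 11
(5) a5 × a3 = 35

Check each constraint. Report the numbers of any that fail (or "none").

Constraint 3 is violated.

(1) a1 = 1 is in {0, 1, 5}  holds
(2) a3 = 5, and 5 ≠ 2  holds
(3) a7 = 1 is outside [-3, -1]  fails
(4) a5 + a7 = 7 + 1 = 8; 8 < 11  holds
(5) a5 × a3 = 7 × 5 = 35  holds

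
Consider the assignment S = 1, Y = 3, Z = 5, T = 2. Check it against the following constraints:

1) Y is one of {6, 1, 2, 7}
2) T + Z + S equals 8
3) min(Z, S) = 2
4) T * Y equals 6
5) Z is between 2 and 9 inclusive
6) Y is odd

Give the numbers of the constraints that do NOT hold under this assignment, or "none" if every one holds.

The assignment fails constraints 1, 3.

1) Y = 3 is not in {6, 1, 2, 7} — fails.
2) T + Z + S = 2 + 5 + 1 = 8 — holds.
3) min(5, 1) = 1, not 2 — fails.
4) T * Y = 2 * 3 = 6 — holds.
5) Z = 5 lies in [2, 9] — holds.
6) Y = 3 is odd — holds.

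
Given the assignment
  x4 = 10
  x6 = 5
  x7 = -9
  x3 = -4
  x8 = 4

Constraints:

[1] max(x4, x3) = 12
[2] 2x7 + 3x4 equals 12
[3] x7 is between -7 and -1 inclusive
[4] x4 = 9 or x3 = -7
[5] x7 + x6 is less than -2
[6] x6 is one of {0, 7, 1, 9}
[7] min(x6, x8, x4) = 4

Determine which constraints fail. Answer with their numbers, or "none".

[1] max(10, -4) = 10, not 12 — fails.
[2] 2x7 + 3x4 = 2(-9) + 3(10) = 12 — holds.
[3] x7 = -9 is outside [-7, -1] — fails.
[4] x4 = 10 ≠ 9 and x3 = -4 ≠ -7; both disjuncts false — fails.
[5] x7 + x6 = -9 + 5 = -4; -4 < -2 — holds.
[6] x6 = 5 is not in {0, 7, 1, 9} — fails.
[7] min(5, 4, 10) = 4 — holds.

No — constraints 1, 3, 4, and 6 are not satisfied.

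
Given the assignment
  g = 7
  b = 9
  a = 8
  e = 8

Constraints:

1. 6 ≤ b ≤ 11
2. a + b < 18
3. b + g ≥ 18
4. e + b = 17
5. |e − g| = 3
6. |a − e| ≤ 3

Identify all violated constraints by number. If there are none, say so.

Constraints 3 and 5 do not hold.

1. b = 9 lies in [6, 11]  holds
2. a + b = 8 + 9 = 17; 17 < 18  holds
3. b + g = 9 + 7 = 16; 16 < 18, bound 18 not met  fails
4. e + b = 8 + 9 = 17  holds
5. |8 − 7| = 1, not 3  fails
6. |8 − 8| = 0; 0 ≤ 3  holds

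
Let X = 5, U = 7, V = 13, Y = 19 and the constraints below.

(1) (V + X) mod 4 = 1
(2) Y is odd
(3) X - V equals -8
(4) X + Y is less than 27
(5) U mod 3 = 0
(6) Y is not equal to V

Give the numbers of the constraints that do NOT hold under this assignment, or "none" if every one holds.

(1) V + X = 18; 18 mod 4 = 2, not 1 — does not hold.
(2) Y = 19 is odd — holds.
(3) X - V = 5 - 13 = -8 — holds.
(4) X + Y = 5 + 19 = 24; 24 < 27 — holds.
(5) 7 mod 3 = 1, not 0 — does not hold.
(6) Y = 19, V = 13; distinct — holds.

Constraints 1, 5 do not hold.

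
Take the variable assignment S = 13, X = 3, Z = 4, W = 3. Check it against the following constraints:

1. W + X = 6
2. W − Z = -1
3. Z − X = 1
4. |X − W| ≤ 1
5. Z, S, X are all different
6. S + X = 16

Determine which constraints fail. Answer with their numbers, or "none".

No violations.

1. W + X = 3 + 3 = 6 — holds.
2. W − Z = 3 − 4 = -1 — holds.
3. Z − X = 4 − 3 = 1 — holds.
4. |3 − 3| = 0; 0 ≤ 1 — holds.
5. values 4, 13, 3 are pairwise distinct — holds.
6. S + X = 13 + 3 = 16 — holds.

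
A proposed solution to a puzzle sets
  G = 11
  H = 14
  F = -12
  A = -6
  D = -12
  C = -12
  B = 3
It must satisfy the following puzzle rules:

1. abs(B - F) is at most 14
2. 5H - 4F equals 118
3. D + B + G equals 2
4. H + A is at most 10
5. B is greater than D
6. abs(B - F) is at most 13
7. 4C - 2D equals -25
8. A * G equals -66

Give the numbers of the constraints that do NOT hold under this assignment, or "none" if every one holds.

1. abs(3 - (-12)) = 15; 15 > 14, exceeds bound 14 — does not hold.
2. 5H - 4F = 5(14) - 4(-12) = 118 — holds.
3. D + B + G = -12 + 3 + 11 = 2 — holds.
4. H + A = 14 + (-6) = 8; 8 ≤ 10 — holds.
5. B = 3, D = -12; 3 > -12 — holds.
6. abs(3 - (-12)) = 15; 15 > 13, exceeds bound 13 — does not hold.
7. 4C - 2D = 4(-12) - 2(-12) = -24, not -25 — does not hold.
8. A * G = -6 * 11 = -66 — holds.

No — constraints 1, 6, 7 are not satisfied.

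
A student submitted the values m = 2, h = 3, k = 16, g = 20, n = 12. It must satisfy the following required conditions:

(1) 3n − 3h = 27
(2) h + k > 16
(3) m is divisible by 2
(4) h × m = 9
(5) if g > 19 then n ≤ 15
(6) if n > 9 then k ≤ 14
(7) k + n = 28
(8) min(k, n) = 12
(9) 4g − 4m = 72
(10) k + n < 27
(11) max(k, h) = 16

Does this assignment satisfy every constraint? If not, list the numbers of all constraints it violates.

(1) 3n − 3h = 3(12) − 3(3) = 27  yes
(2) h + k = 3 + 16 = 19; 19 > 16  yes
(3) 2 / 2 = 1, so 2 divides 2  yes
(4) h × m = 3 × 2 = 6, not 9  no
(5) g = 20 > 19, so we need n ≤ 15; n = 12 ≤ 15  yes
(6) n = 12 > 9, so we need k ≤ 14; but k = 16 > 14  no
(7) k + n = 16 + 12 = 28  yes
(8) min(16, 12) = 12  yes
(9) 4g − 4m = 4(20) − 4(2) = 72  yes
(10) k + n = 16 + 12 = 28; 28 ≥ 27, bound 27 not met  no
(11) max(16, 3) = 16  yes

The assignment fails constraints 4, 6, and 10.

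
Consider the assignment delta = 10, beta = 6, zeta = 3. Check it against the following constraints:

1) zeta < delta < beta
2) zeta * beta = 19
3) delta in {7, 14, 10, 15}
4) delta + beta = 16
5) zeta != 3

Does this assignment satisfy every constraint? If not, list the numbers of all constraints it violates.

Violated: 1, 2, and 5.

1) values 3, 10, 6; delta = 10 is not < beta = 6 — violated.
2) zeta * beta = 3 * 6 = 18, not 19 — violated.
3) delta = 10 is in {7, 14, 10, 15} — OK.
4) delta + beta = 10 + 6 = 16 — OK.
5) zeta = 3, but 3 is required to differ — violated.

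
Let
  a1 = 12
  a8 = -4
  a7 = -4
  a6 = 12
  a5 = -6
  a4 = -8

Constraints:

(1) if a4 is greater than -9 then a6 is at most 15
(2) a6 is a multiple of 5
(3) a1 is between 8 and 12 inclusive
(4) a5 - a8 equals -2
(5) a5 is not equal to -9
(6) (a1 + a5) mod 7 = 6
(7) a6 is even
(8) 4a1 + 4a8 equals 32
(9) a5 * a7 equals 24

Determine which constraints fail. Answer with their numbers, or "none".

No — constraint 2 is not satisfied.

(1) a4 = -8 > -9, so we need a6 ≤ 15; a6 = 12 ≤ 15  ✓
(2) 12 = 5*2 + 2, so 5 does not divide 12  ✗
(3) a1 = 12 lies in [8, 12]  ✓
(4) a5 - a8 = -6 - (-4) = -2  ✓
(5) a5 = -6, and -6 ≠ -9  ✓
(6) a1 + a5 = 6; 6 mod 7 = 6  ✓
(7) a6 = 12 is even  ✓
(8) 4a1 + 4a8 = 4(12) + 4(-4) = 32  ✓
(9) a5 * a7 = -6 * (-4) = 24  ✓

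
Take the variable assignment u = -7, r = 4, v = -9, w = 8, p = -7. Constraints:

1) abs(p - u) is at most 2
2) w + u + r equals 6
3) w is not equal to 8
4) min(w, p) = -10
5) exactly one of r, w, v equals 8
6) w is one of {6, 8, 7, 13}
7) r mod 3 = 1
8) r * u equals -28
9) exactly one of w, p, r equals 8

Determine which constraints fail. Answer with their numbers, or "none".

1) abs(-7 - (-7)) = 0; 0 ≤ 2  true
2) w + u + r = 8 + (-7) + 4 = 5, not 6  false
3) w = 8, but 8 is required to differ  false
4) min(8, -7) = -7, not -10  false
5) r=4, w=8, v=-9; 1 of them equals 8  true
6) w = 8 is in {6, 8, 7, 13}  true
7) 4 mod 3 = 1  true
8) r * u = 4 * (-7) = -28  true
9) w=8, p=-7, r=4; 1 of them equals 8  true

Violated: 2, 3, and 4.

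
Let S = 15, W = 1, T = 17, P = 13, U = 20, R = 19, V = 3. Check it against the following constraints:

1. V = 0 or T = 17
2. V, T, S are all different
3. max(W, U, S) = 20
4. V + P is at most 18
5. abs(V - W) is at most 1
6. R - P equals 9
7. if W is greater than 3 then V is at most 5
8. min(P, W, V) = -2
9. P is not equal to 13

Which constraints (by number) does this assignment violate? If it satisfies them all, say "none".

1. V = 3 ≠ 0, but T = 17 = 17 (second disjunct) — satisfied.
2. values 3, 17, 15 are pairwise distinct — satisfied.
3. max(1, 20, 15) = 20 — satisfied.
4. V + P = 3 + 13 = 16; 16 ≤ 18 — satisfied.
5. abs(3 - 1) = 2; 2 > 1, exceeds bound 1 — violated.
6. R - P = 19 - 13 = 6, not 9 — violated.
7. W = 1, not > 3; antecedent false, conditional vacuously true — satisfied.
8. min(13, 1, 3) = 1, not -2 — violated.
9. P = 13, but 13 is required to differ — violated.

Constraints 5, 6, 8, and 9 do not hold.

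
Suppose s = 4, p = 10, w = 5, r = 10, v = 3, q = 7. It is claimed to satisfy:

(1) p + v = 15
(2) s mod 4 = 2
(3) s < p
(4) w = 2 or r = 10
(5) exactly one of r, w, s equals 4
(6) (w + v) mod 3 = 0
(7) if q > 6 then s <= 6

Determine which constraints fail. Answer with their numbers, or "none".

Constraints 1, 2, and 6 do not hold.

(1) p + v = 10 + 3 = 13, not 15  false
(2) 4 mod 4 = 0, not 2  false
(3) s = 4, p = 10; 4 < 10  true
(4) w = 5 ≠ 2, but r = 10 = 10 (second disjunct)  true
(5) r=10, w=5, s=4; 1 of them equals 4  true
(6) w + v = 8; 8 mod 3 = 2, not 0  false
(7) q = 7 > 6, so we need s ≤ 6; s = 4 ≤ 6  true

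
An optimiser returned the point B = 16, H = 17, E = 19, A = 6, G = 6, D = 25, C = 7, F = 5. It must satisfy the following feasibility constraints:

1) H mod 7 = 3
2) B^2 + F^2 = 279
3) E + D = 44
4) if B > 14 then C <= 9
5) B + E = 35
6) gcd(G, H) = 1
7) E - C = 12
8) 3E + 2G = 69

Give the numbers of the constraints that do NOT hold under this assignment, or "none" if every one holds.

1) 17 mod 7 = 3 — OK.
2) B^2 + F^2 = 16^2 + 5^2 = 256 + 25 = 281, not 279 — violated.
3) E + D = 19 + 25 = 44 — OK.
4) B = 16 > 14, so we need C ≤ 9; C = 7 ≤ 9 — OK.
5) B + E = 16 + 19 = 35 — OK.
6) gcd(6, 17) = 1 — OK.
7) E - C = 19 - 7 = 12 — OK.
8) 3E + 2G = 3(19) + 2(6) = 69 — OK.

No — constraint 2 is not satisfied.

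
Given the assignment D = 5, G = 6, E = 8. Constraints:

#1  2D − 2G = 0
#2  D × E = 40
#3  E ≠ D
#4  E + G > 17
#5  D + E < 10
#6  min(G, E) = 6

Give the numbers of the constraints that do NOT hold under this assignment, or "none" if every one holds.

#1 2D − 2G = 2(5) − 2(6) = -2, not 0 — fails.
#2 D × E = 5 × 8 = 40 — holds.
#3 E = 8, D = 5; distinct — holds.
#4 E + G = 8 + 6 = 14; 14 ≤ 17, bound 17 not met — fails.
#5 D + E = 5 + 8 = 13; 13 ≥ 10, bound 10 not met — fails.
#6 min(6, 8) = 6 — holds.

Constraints 1, 4, and 5 are violated.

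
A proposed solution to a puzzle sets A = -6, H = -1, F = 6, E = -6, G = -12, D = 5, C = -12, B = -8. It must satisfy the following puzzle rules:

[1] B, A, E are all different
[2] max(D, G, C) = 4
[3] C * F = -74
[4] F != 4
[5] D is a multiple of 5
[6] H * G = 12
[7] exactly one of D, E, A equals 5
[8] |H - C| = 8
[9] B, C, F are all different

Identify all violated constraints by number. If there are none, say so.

No — constraints 1, 2, 3, and 8 are not satisfied.

[1] A = E = -6, not all different — does not hold.
[2] max(5, -12, -12) = 5, not 4 — does not hold.
[3] C * F = -12 * 6 = -72, not -74 — does not hold.
[4] F = 6, and 6 ≠ 4 — holds.
[5] 5 / 5 = 1, so 5 divides 5 — holds.
[6] H * G = -1 * (-12) = 12 — holds.
[7] D=5, E=-6, A=-6; 1 of them equals 5 — holds.
[8] |-1 - (-12)| = 11, not 8 — does not hold.
[9] values -8, -12, 6 are pairwise distinct — holds.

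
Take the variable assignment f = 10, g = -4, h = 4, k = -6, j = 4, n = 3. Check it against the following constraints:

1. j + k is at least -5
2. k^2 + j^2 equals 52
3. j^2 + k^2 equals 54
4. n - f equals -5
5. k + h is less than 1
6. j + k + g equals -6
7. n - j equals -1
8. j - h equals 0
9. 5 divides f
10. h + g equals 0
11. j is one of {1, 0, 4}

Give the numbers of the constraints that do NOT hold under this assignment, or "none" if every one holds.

The assignment fails constraints 3 and 4.

1. j + k = 4 + (-6) = -2; -2 ≥ -5 — holds.
2. k^2 + j^2 = (-6)^2 + 4^2 = 36 + 16 = 52 — holds.
3. j^2 + k^2 = 4^2 + (-6)^2 = 16 + 36 = 52, not 54 — does not hold.
4. n - f = 3 - 10 = -7, not -5 — does not hold.
5. k + h = -6 + 4 = -2; -2 < 1 — holds.
6. j + k + g = 4 + (-6) + (-4) = -6 — holds.
7. n - j = 3 - 4 = -1 — holds.
8. j - h = 4 - 4 = 0 — holds.
9. 10 / 5 = 2, so 5 divides 10 — holds.
10. h + g = 4 + (-4) = 0 — holds.
11. j = 4 is in {1, 0, 4} — holds.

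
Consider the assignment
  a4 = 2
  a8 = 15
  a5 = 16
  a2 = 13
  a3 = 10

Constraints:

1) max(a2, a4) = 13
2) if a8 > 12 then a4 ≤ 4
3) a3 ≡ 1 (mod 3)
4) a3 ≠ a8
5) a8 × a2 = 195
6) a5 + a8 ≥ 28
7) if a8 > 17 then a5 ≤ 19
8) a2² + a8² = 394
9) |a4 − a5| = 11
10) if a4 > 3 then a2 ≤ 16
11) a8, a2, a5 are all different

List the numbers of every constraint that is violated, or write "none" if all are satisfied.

No — constraint 9 is not satisfied.

1) max(13, 2) = 13  holds
2) a8 = 15 > 12, so we need a4 ≤ 4; a4 = 2 ≤ 4  holds
3) 10 mod 3 = 1  holds
4) a3 = 10, a8 = 15; distinct  holds
5) a8 × a2 = 15 × 13 = 195  holds
6) a5 + a8 = 16 + 15 = 31; 31 ≥ 28  holds
7) a8 = 15, not > 17; antecedent false, conditional vacuously true  holds
8) a2² + a8² = 13² + 15² = 169 + 225 = 394  holds
9) |2 − 16| = 14, not 11  fails
10) a4 = 2, not > 3; antecedent false, conditional vacuously true  holds
11) values 15, 13, 16 are pairwise distinct  holds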